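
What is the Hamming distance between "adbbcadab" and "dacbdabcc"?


Comparing "adbbcadab" and "dacbdabcc" position by position:
  Position 0: 'a' vs 'd' => differ
  Position 1: 'd' vs 'a' => differ
  Position 2: 'b' vs 'c' => differ
  Position 3: 'b' vs 'b' => same
  Position 4: 'c' vs 'd' => differ
  Position 5: 'a' vs 'a' => same
  Position 6: 'd' vs 'b' => differ
  Position 7: 'a' vs 'c' => differ
  Position 8: 'b' vs 'c' => differ
Total differences (Hamming distance): 7

7


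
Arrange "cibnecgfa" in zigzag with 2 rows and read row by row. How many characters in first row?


Zigzag "cibnecgfa" into 2 rows:
Placing characters:
  'c' => row 0
  'i' => row 1
  'b' => row 0
  'n' => row 1
  'e' => row 0
  'c' => row 1
  'g' => row 0
  'f' => row 1
  'a' => row 0
Rows:
  Row 0: "cbega"
  Row 1: "incf"
First row length: 5

5


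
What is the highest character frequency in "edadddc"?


Input: edadddc
Character counts:
  'a': 1
  'c': 1
  'd': 4
  'e': 1
Maximum frequency: 4

4


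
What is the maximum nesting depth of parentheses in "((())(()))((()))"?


Input: "((())(()))((()))"
Tracking depth:
  Position 0 '(': depth becomes 1
  Position 1 '(': depth becomes 2
  Position 2 '(': depth becomes 3
  Position 3 ')': depth becomes 2
  Position 4 ')': depth becomes 1
  Position 5 '(': depth becomes 2
  Position 6 '(': depth becomes 3
  Position 7 ')': depth becomes 2
  Position 8 ')': depth becomes 1
  Position 9 ')': depth becomes 0
  Position 10 '(': depth becomes 1
  Position 11 '(': depth becomes 2
  Position 12 '(': depth becomes 3
  Position 13 ')': depth becomes 2
  Position 14 ')': depth becomes 1
  Position 15 ')': depth becomes 0
Maximum depth reached: 3

3


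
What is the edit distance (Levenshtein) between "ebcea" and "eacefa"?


Computing edit distance: "ebcea" -> "eacefa"
DP table:
           e    a    c    e    f    a
      0    1    2    3    4    5    6
  e   1    0    1    2    3    4    5
  b   2    1    1    2    3    4    5
  c   3    2    2    1    2    3    4
  e   4    3    3    2    1    2    3
  a   5    4    3    3    2    2    2
Edit distance = dp[5][6] = 2

2


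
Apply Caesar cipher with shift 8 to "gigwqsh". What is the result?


Caesar cipher: shift "gigwqsh" by 8
  'g' (pos 6) + 8 = pos 14 = 'o'
  'i' (pos 8) + 8 = pos 16 = 'q'
  'g' (pos 6) + 8 = pos 14 = 'o'
  'w' (pos 22) + 8 = pos 4 = 'e'
  'q' (pos 16) + 8 = pos 24 = 'y'
  's' (pos 18) + 8 = pos 0 = 'a'
  'h' (pos 7) + 8 = pos 15 = 'p'
Result: oqoeyap

oqoeyap


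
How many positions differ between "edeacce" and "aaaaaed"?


Comparing "edeacce" and "aaaaaed" position by position:
  Position 0: 'e' vs 'a' => DIFFER
  Position 1: 'd' vs 'a' => DIFFER
  Position 2: 'e' vs 'a' => DIFFER
  Position 3: 'a' vs 'a' => same
  Position 4: 'c' vs 'a' => DIFFER
  Position 5: 'c' vs 'e' => DIFFER
  Position 6: 'e' vs 'd' => DIFFER
Positions that differ: 6

6


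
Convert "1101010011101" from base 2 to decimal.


Input: "1101010011101" in base 2
Positional expansion:
  Digit '1' (value 1) x 2^12 = 4096
  Digit '1' (value 1) x 2^11 = 2048
  Digit '0' (value 0) x 2^10 = 0
  Digit '1' (value 1) x 2^9 = 512
  Digit '0' (value 0) x 2^8 = 0
  Digit '1' (value 1) x 2^7 = 128
  Digit '0' (value 0) x 2^6 = 0
  Digit '0' (value 0) x 2^5 = 0
  Digit '1' (value 1) x 2^4 = 16
  Digit '1' (value 1) x 2^3 = 8
  Digit '1' (value 1) x 2^2 = 4
  Digit '0' (value 0) x 2^1 = 0
  Digit '1' (value 1) x 2^0 = 1
Sum = 6813

6813


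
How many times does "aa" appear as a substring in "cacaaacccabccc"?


Searching for "aa" in "cacaaacccabccc"
Scanning each position:
  Position 0: "ca" => no
  Position 1: "ac" => no
  Position 2: "ca" => no
  Position 3: "aa" => MATCH
  Position 4: "aa" => MATCH
  Position 5: "ac" => no
  Position 6: "cc" => no
  Position 7: "cc" => no
  Position 8: "ca" => no
  Position 9: "ab" => no
  Position 10: "bc" => no
  Position 11: "cc" => no
  Position 12: "cc" => no
Total occurrences: 2

2


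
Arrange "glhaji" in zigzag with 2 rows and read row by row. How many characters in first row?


Zigzag "glhaji" into 2 rows:
Placing characters:
  'g' => row 0
  'l' => row 1
  'h' => row 0
  'a' => row 1
  'j' => row 0
  'i' => row 1
Rows:
  Row 0: "ghj"
  Row 1: "lai"
First row length: 3

3


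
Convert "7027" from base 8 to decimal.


Input: "7027" in base 8
Positional expansion:
  Digit '7' (value 7) x 8^3 = 3584
  Digit '0' (value 0) x 8^2 = 0
  Digit '2' (value 2) x 8^1 = 16
  Digit '7' (value 7) x 8^0 = 7
Sum = 3607

3607


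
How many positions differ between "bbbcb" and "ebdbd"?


Comparing "bbbcb" and "ebdbd" position by position:
  Position 0: 'b' vs 'e' => DIFFER
  Position 1: 'b' vs 'b' => same
  Position 2: 'b' vs 'd' => DIFFER
  Position 3: 'c' vs 'b' => DIFFER
  Position 4: 'b' vs 'd' => DIFFER
Positions that differ: 4

4


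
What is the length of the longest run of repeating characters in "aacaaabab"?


Input: "aacaaabab"
Scanning for longest run:
  Position 1 ('a'): continues run of 'a', length=2
  Position 2 ('c'): new char, reset run to 1
  Position 3 ('a'): new char, reset run to 1
  Position 4 ('a'): continues run of 'a', length=2
  Position 5 ('a'): continues run of 'a', length=3
  Position 6 ('b'): new char, reset run to 1
  Position 7 ('a'): new char, reset run to 1
  Position 8 ('b'): new char, reset run to 1
Longest run: 'a' with length 3

3


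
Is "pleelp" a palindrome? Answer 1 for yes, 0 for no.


Input: pleelp
Reversed: pleelp
  Compare pos 0 ('p') with pos 5 ('p'): match
  Compare pos 1 ('l') with pos 4 ('l'): match
  Compare pos 2 ('e') with pos 3 ('e'): match
Result: palindrome

1


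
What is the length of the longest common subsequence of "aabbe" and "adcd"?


LCS of "aabbe" and "adcd"
DP table:
           a    d    c    d
      0    0    0    0    0
  a   0    1    1    1    1
  a   0    1    1    1    1
  b   0    1    1    1    1
  b   0    1    1    1    1
  e   0    1    1    1    1
LCS length = dp[5][4] = 1

1


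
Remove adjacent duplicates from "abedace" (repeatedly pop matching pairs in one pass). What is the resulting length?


Input: abedace
Stack-based adjacent duplicate removal:
  Read 'a': push. Stack: a
  Read 'b': push. Stack: ab
  Read 'e': push. Stack: abe
  Read 'd': push. Stack: abed
  Read 'a': push. Stack: abeda
  Read 'c': push. Stack: abedac
  Read 'e': push. Stack: abedace
Final stack: "abedace" (length 7)

7


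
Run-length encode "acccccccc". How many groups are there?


Input: acccccccc
Scanning for consecutive runs:
  Group 1: 'a' x 1 (positions 0-0)
  Group 2: 'c' x 8 (positions 1-8)
Total groups: 2

2


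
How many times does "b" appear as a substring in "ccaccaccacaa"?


Searching for "b" in "ccaccaccacaa"
Scanning each position:
  Position 0: "c" => no
  Position 1: "c" => no
  Position 2: "a" => no
  Position 3: "c" => no
  Position 4: "c" => no
  Position 5: "a" => no
  Position 6: "c" => no
  Position 7: "c" => no
  Position 8: "a" => no
  Position 9: "c" => no
  Position 10: "a" => no
  Position 11: "a" => no
Total occurrences: 0

0


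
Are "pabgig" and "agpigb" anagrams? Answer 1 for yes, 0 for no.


Strings: "pabgig", "agpigb"
Sorted first:  abggip
Sorted second: abggip
Sorted forms match => anagrams

1


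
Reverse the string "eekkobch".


Input: eekkobch
Reading characters right to left:
  Position 7: 'h'
  Position 6: 'c'
  Position 5: 'b'
  Position 4: 'o'
  Position 3: 'k'
  Position 2: 'k'
  Position 1: 'e'
  Position 0: 'e'
Reversed: hcbokkee

hcbokkee


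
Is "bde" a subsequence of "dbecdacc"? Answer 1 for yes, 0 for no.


Check if "bde" is a subsequence of "dbecdacc"
Greedy scan:
  Position 0 ('d'): no match needed
  Position 1 ('b'): matches sub[0] = 'b'
  Position 2 ('e'): no match needed
  Position 3 ('c'): no match needed
  Position 4 ('d'): matches sub[1] = 'd'
  Position 5 ('a'): no match needed
  Position 6 ('c'): no match needed
  Position 7 ('c'): no match needed
Only matched 2/3 characters => not a subsequence

0


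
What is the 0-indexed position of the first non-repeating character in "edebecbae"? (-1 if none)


Input: edebecbae
Character frequencies:
  'a': 1
  'b': 2
  'c': 1
  'd': 1
  'e': 4
Scanning left to right for freq == 1:
  Position 0 ('e'): freq=4, skip
  Position 1 ('d'): unique! => answer = 1

1


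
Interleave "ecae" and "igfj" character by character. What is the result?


Interleaving "ecae" and "igfj":
  Position 0: 'e' from first, 'i' from second => "ei"
  Position 1: 'c' from first, 'g' from second => "cg"
  Position 2: 'a' from first, 'f' from second => "af"
  Position 3: 'e' from first, 'j' from second => "ej"
Result: eicgafej

eicgafej


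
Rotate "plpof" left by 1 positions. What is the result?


Input: "plpof", rotate left by 1
First 1 characters: "p"
Remaining characters: "lpof"
Concatenate remaining + first: "lpof" + "p" = "lpofp"

lpofp


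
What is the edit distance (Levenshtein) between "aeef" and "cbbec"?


Computing edit distance: "aeef" -> "cbbec"
DP table:
           c    b    b    e    c
      0    1    2    3    4    5
  a   1    1    2    3    4    5
  e   2    2    2    3    3    4
  e   3    3    3    3    3    4
  f   4    4    4    4    4    4
Edit distance = dp[4][5] = 4

4


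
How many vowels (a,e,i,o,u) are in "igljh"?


Input: igljh
Checking each character:
  'i' at position 0: vowel (running total: 1)
  'g' at position 1: consonant
  'l' at position 2: consonant
  'j' at position 3: consonant
  'h' at position 4: consonant
Total vowels: 1

1


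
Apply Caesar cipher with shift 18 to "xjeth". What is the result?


Caesar cipher: shift "xjeth" by 18
  'x' (pos 23) + 18 = pos 15 = 'p'
  'j' (pos 9) + 18 = pos 1 = 'b'
  'e' (pos 4) + 18 = pos 22 = 'w'
  't' (pos 19) + 18 = pos 11 = 'l'
  'h' (pos 7) + 18 = pos 25 = 'z'
Result: pbwlz

pbwlz


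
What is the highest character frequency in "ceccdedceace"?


Input: ceccdedceace
Character counts:
  'a': 1
  'c': 5
  'd': 2
  'e': 4
Maximum frequency: 5

5


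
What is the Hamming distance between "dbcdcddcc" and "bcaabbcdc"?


Comparing "dbcdcddcc" and "bcaabbcdc" position by position:
  Position 0: 'd' vs 'b' => differ
  Position 1: 'b' vs 'c' => differ
  Position 2: 'c' vs 'a' => differ
  Position 3: 'd' vs 'a' => differ
  Position 4: 'c' vs 'b' => differ
  Position 5: 'd' vs 'b' => differ
  Position 6: 'd' vs 'c' => differ
  Position 7: 'c' vs 'd' => differ
  Position 8: 'c' vs 'c' => same
Total differences (Hamming distance): 8

8


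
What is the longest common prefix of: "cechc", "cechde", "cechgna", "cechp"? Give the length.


Words: cechc, cechde, cechgna, cechp
  Position 0: all 'c' => match
  Position 1: all 'e' => match
  Position 2: all 'c' => match
  Position 3: all 'h' => match
  Position 4: ('c', 'd', 'g', 'p') => mismatch, stop
LCP = "cech" (length 4)

4


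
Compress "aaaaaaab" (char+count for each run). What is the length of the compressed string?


Input: aaaaaaab
Runs:
  'a' x 7 => "a7"
  'b' x 1 => "b1"
Compressed: "a7b1"
Compressed length: 4

4


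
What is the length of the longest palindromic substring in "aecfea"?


Input: "aecfea"
Checking substrings for palindromes:
  No multi-char palindromic substrings found
Longest palindromic substring: "a" with length 1

1


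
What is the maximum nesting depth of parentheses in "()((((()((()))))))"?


Input: "()((((()((()))))))"
Tracking depth:
  Position 0 '(': depth becomes 1
  Position 1 ')': depth becomes 0
  Position 2 '(': depth becomes 1
  Position 3 '(': depth becomes 2
  Position 4 '(': depth becomes 3
  Position 5 '(': depth becomes 4
  Position 6 '(': depth becomes 5
  Position 7 ')': depth becomes 4
  Position 8 '(': depth becomes 5
  Position 9 '(': depth becomes 6
  Position 10 '(': depth becomes 7
  Position 11 ')': depth becomes 6
  Position 12 ')': depth becomes 5
  Position 13 ')': depth becomes 4
  Position 14 ')': depth becomes 3
  Position 15 ')': depth becomes 2
  Position 16 ')': depth becomes 1
  Position 17 ')': depth becomes 0
Maximum depth reached: 7

7


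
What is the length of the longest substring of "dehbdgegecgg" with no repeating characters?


Input: "dehbdgegecgg"
Sliding window (track last position of each char):
  Position 0 ('d'): window [0,0] length 1 -- new best
  Position 1 ('e'): window [0,1] length 2 -- new best
  Position 2 ('h'): window [0,2] length 3 -- new best
  Position 3 ('b'): window [0,3] length 4 -- new best
  Position 4 ('d'): repeat (last at 0), move window start to 1
  Position 4 ('d'): window [1,4] length 4
  Position 5 ('g'): window [1,5] length 5 -- new best
  Position 6 ('e'): repeat (last at 1), move window start to 2
  Position 6 ('e'): window [2,6] length 5
  Position 7 ('g'): repeat (last at 5), move window start to 6
  Position 7 ('g'): window [6,7] length 2
  Position 8 ('e'): repeat (last at 6), move window start to 7
  Position 8 ('e'): window [7,8] length 2
  Position 9 ('c'): window [7,9] length 3
  Position 10 ('g'): repeat (last at 7), move window start to 8
  Position 10 ('g'): window [8,10] length 3
  Position 11 ('g'): repeat (last at 10), move window start to 11
  Position 11 ('g'): window [11,11] length 1
Longest substring with no repeats: "ehbdg" with length 5

5


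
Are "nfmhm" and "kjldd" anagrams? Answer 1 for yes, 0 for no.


Strings: "nfmhm", "kjldd"
Sorted first:  fhmmn
Sorted second: ddjkl
Differ at position 0: 'f' vs 'd' => not anagrams

0


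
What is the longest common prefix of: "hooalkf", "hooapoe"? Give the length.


Words: hooalkf, hooapoe
  Position 0: all 'h' => match
  Position 1: all 'o' => match
  Position 2: all 'o' => match
  Position 3: all 'a' => match
  Position 4: ('l', 'p') => mismatch, stop
LCP = "hooa" (length 4)

4


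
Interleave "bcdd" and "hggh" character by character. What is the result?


Interleaving "bcdd" and "hggh":
  Position 0: 'b' from first, 'h' from second => "bh"
  Position 1: 'c' from first, 'g' from second => "cg"
  Position 2: 'd' from first, 'g' from second => "dg"
  Position 3: 'd' from first, 'h' from second => "dh"
Result: bhcgdgdh

bhcgdgdh


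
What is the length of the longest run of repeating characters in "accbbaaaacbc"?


Input: "accbbaaaacbc"
Scanning for longest run:
  Position 1 ('c'): new char, reset run to 1
  Position 2 ('c'): continues run of 'c', length=2
  Position 3 ('b'): new char, reset run to 1
  Position 4 ('b'): continues run of 'b', length=2
  Position 5 ('a'): new char, reset run to 1
  Position 6 ('a'): continues run of 'a', length=2
  Position 7 ('a'): continues run of 'a', length=3
  Position 8 ('a'): continues run of 'a', length=4
  Position 9 ('c'): new char, reset run to 1
  Position 10 ('b'): new char, reset run to 1
  Position 11 ('c'): new char, reset run to 1
Longest run: 'a' with length 4

4


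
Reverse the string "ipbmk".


Input: ipbmk
Reading characters right to left:
  Position 4: 'k'
  Position 3: 'm'
  Position 2: 'b'
  Position 1: 'p'
  Position 0: 'i'
Reversed: kmbpi

kmbpi


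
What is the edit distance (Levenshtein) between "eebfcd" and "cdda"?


Computing edit distance: "eebfcd" -> "cdda"
DP table:
           c    d    d    a
      0    1    2    3    4
  e   1    1    2    3    4
  e   2    2    2    3    4
  b   3    3    3    3    4
  f   4    4    4    4    4
  c   5    4    5    5    5
  d   6    5    4    5    6
Edit distance = dp[6][4] = 6

6


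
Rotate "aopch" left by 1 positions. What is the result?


Input: "aopch", rotate left by 1
First 1 characters: "a"
Remaining characters: "opch"
Concatenate remaining + first: "opch" + "a" = "opcha"

opcha


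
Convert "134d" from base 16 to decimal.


Input: "134d" in base 16
Positional expansion:
  Digit '1' (value 1) x 16^3 = 4096
  Digit '3' (value 3) x 16^2 = 768
  Digit '4' (value 4) x 16^1 = 64
  Digit 'd' (value 13) x 16^0 = 13
Sum = 4941

4941


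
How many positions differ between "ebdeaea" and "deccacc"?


Comparing "ebdeaea" and "deccacc" position by position:
  Position 0: 'e' vs 'd' => DIFFER
  Position 1: 'b' vs 'e' => DIFFER
  Position 2: 'd' vs 'c' => DIFFER
  Position 3: 'e' vs 'c' => DIFFER
  Position 4: 'a' vs 'a' => same
  Position 5: 'e' vs 'c' => DIFFER
  Position 6: 'a' vs 'c' => DIFFER
Positions that differ: 6

6


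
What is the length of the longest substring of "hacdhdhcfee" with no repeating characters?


Input: "hacdhdhcfee"
Sliding window (track last position of each char):
  Position 0 ('h'): window [0,0] length 1 -- new best
  Position 1 ('a'): window [0,1] length 2 -- new best
  Position 2 ('c'): window [0,2] length 3 -- new best
  Position 3 ('d'): window [0,3] length 4 -- new best
  Position 4 ('h'): repeat (last at 0), move window start to 1
  Position 4 ('h'): window [1,4] length 4
  Position 5 ('d'): repeat (last at 3), move window start to 4
  Position 5 ('d'): window [4,5] length 2
  Position 6 ('h'): repeat (last at 4), move window start to 5
  Position 6 ('h'): window [5,6] length 2
  Position 7 ('c'): window [5,7] length 3
  Position 8 ('f'): window [5,8] length 4
  Position 9 ('e'): window [5,9] length 5 -- new best
  Position 10 ('e'): repeat (last at 9), move window start to 10
  Position 10 ('e'): window [10,10] length 1
Longest substring with no repeats: "dhcfe" with length 5

5


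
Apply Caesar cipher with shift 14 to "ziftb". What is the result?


Caesar cipher: shift "ziftb" by 14
  'z' (pos 25) + 14 = pos 13 = 'n'
  'i' (pos 8) + 14 = pos 22 = 'w'
  'f' (pos 5) + 14 = pos 19 = 't'
  't' (pos 19) + 14 = pos 7 = 'h'
  'b' (pos 1) + 14 = pos 15 = 'p'
Result: nwthp

nwthp


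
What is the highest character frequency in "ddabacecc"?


Input: ddabacecc
Character counts:
  'a': 2
  'b': 1
  'c': 3
  'd': 2
  'e': 1
Maximum frequency: 3

3


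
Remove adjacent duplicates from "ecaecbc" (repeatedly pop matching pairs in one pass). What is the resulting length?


Input: ecaecbc
Stack-based adjacent duplicate removal:
  Read 'e': push. Stack: e
  Read 'c': push. Stack: ec
  Read 'a': push. Stack: eca
  Read 'e': push. Stack: ecae
  Read 'c': push. Stack: ecaec
  Read 'b': push. Stack: ecaecb
  Read 'c': push. Stack: ecaecbc
Final stack: "ecaecbc" (length 7)

7


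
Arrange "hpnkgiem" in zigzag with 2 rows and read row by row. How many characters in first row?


Zigzag "hpnkgiem" into 2 rows:
Placing characters:
  'h' => row 0
  'p' => row 1
  'n' => row 0
  'k' => row 1
  'g' => row 0
  'i' => row 1
  'e' => row 0
  'm' => row 1
Rows:
  Row 0: "hnge"
  Row 1: "pkim"
First row length: 4

4


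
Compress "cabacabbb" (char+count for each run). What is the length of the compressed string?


Input: cabacabbb
Runs:
  'c' x 1 => "c1"
  'a' x 1 => "a1"
  'b' x 1 => "b1"
  'a' x 1 => "a1"
  'c' x 1 => "c1"
  'a' x 1 => "a1"
  'b' x 3 => "b3"
Compressed: "c1a1b1a1c1a1b3"
Compressed length: 14

14


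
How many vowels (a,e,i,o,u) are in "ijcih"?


Input: ijcih
Checking each character:
  'i' at position 0: vowel (running total: 1)
  'j' at position 1: consonant
  'c' at position 2: consonant
  'i' at position 3: vowel (running total: 2)
  'h' at position 4: consonant
Total vowels: 2

2


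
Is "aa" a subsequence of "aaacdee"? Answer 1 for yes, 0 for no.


Check if "aa" is a subsequence of "aaacdee"
Greedy scan:
  Position 0 ('a'): matches sub[0] = 'a'
  Position 1 ('a'): matches sub[1] = 'a'
  Position 2 ('a'): no match needed
  Position 3 ('c'): no match needed
  Position 4 ('d'): no match needed
  Position 5 ('e'): no match needed
  Position 6 ('e'): no match needed
All 2 characters matched => is a subsequence

1


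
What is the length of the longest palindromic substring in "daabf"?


Input: "daabf"
Checking substrings for palindromes:
  [1:3] "aa" (len 2) => palindrome
Longest palindromic substring: "aa" with length 2

2


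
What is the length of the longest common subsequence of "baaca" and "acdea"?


LCS of "baaca" and "acdea"
DP table:
           a    c    d    e    a
      0    0    0    0    0    0
  b   0    0    0    0    0    0
  a   0    1    1    1    1    1
  a   0    1    1    1    1    2
  c   0    1    2    2    2    2
  a   0    1    2    2    2    3
LCS length = dp[5][5] = 3

3


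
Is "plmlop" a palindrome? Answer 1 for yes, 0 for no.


Input: plmlop
Reversed: polmlp
  Compare pos 0 ('p') with pos 5 ('p'): match
  Compare pos 1 ('l') with pos 4 ('o'): MISMATCH
  Compare pos 2 ('m') with pos 3 ('l'): MISMATCH
Result: not a palindrome

0


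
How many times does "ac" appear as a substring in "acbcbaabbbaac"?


Searching for "ac" in "acbcbaabbbaac"
Scanning each position:
  Position 0: "ac" => MATCH
  Position 1: "cb" => no
  Position 2: "bc" => no
  Position 3: "cb" => no
  Position 4: "ba" => no
  Position 5: "aa" => no
  Position 6: "ab" => no
  Position 7: "bb" => no
  Position 8: "bb" => no
  Position 9: "ba" => no
  Position 10: "aa" => no
  Position 11: "ac" => MATCH
Total occurrences: 2

2


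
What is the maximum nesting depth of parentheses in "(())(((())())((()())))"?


Input: "(())(((())())((()())))"
Tracking depth:
  Position 0 '(': depth becomes 1
  Position 1 '(': depth becomes 2
  Position 2 ')': depth becomes 1
  Position 3 ')': depth becomes 0
  Position 4 '(': depth becomes 1
  Position 5 '(': depth becomes 2
  Position 6 '(': depth becomes 3
  Position 7 '(': depth becomes 4
  Position 8 ')': depth becomes 3
  Position 9 ')': depth becomes 2
  Position 10 '(': depth becomes 3
  Position 11 ')': depth becomes 2
  Position 12 ')': depth becomes 1
  Position 13 '(': depth becomes 2
  Position 14 '(': depth becomes 3
  Position 15 '(': depth becomes 4
  Position 16 ')': depth becomes 3
  Position 17 '(': depth becomes 4
  Position 18 ')': depth becomes 3
  Position 19 ')': depth becomes 2
  Position 20 ')': depth becomes 1
  Position 21 ')': depth becomes 0
Maximum depth reached: 4

4


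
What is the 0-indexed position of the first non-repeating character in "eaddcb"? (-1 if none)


Input: eaddcb
Character frequencies:
  'a': 1
  'b': 1
  'c': 1
  'd': 2
  'e': 1
Scanning left to right for freq == 1:
  Position 0 ('e'): unique! => answer = 0

0


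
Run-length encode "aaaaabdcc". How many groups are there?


Input: aaaaabdcc
Scanning for consecutive runs:
  Group 1: 'a' x 5 (positions 0-4)
  Group 2: 'b' x 1 (positions 5-5)
  Group 3: 'd' x 1 (positions 6-6)
  Group 4: 'c' x 2 (positions 7-8)
Total groups: 4

4


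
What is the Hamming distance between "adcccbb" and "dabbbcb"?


Comparing "adcccbb" and "dabbbcb" position by position:
  Position 0: 'a' vs 'd' => differ
  Position 1: 'd' vs 'a' => differ
  Position 2: 'c' vs 'b' => differ
  Position 3: 'c' vs 'b' => differ
  Position 4: 'c' vs 'b' => differ
  Position 5: 'b' vs 'c' => differ
  Position 6: 'b' vs 'b' => same
Total differences (Hamming distance): 6

6


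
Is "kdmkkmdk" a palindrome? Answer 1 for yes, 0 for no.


Input: kdmkkmdk
Reversed: kdmkkmdk
  Compare pos 0 ('k') with pos 7 ('k'): match
  Compare pos 1 ('d') with pos 6 ('d'): match
  Compare pos 2 ('m') with pos 5 ('m'): match
  Compare pos 3 ('k') with pos 4 ('k'): match
Result: palindrome

1


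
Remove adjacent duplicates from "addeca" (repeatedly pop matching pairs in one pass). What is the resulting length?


Input: addeca
Stack-based adjacent duplicate removal:
  Read 'a': push. Stack: a
  Read 'd': push. Stack: ad
  Read 'd': matches stack top 'd' => pop. Stack: a
  Read 'e': push. Stack: ae
  Read 'c': push. Stack: aec
  Read 'a': push. Stack: aeca
Final stack: "aeca" (length 4)

4


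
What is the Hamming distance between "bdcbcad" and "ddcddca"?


Comparing "bdcbcad" and "ddcddca" position by position:
  Position 0: 'b' vs 'd' => differ
  Position 1: 'd' vs 'd' => same
  Position 2: 'c' vs 'c' => same
  Position 3: 'b' vs 'd' => differ
  Position 4: 'c' vs 'd' => differ
  Position 5: 'a' vs 'c' => differ
  Position 6: 'd' vs 'a' => differ
Total differences (Hamming distance): 5

5


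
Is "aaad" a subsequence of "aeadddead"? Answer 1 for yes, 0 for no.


Check if "aaad" is a subsequence of "aeadddead"
Greedy scan:
  Position 0 ('a'): matches sub[0] = 'a'
  Position 1 ('e'): no match needed
  Position 2 ('a'): matches sub[1] = 'a'
  Position 3 ('d'): no match needed
  Position 4 ('d'): no match needed
  Position 5 ('d'): no match needed
  Position 6 ('e'): no match needed
  Position 7 ('a'): matches sub[2] = 'a'
  Position 8 ('d'): matches sub[3] = 'd'
All 4 characters matched => is a subsequence

1


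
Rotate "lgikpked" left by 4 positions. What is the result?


Input: "lgikpked", rotate left by 4
First 4 characters: "lgik"
Remaining characters: "pked"
Concatenate remaining + first: "pked" + "lgik" = "pkedlgik"

pkedlgik


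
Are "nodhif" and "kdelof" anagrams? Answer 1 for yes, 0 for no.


Strings: "nodhif", "kdelof"
Sorted first:  dfhino
Sorted second: defklo
Differ at position 1: 'f' vs 'e' => not anagrams

0


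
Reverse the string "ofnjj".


Input: ofnjj
Reading characters right to left:
  Position 4: 'j'
  Position 3: 'j'
  Position 2: 'n'
  Position 1: 'f'
  Position 0: 'o'
Reversed: jjnfo

jjnfo


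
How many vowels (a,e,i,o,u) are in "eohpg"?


Input: eohpg
Checking each character:
  'e' at position 0: vowel (running total: 1)
  'o' at position 1: vowel (running total: 2)
  'h' at position 2: consonant
  'p' at position 3: consonant
  'g' at position 4: consonant
Total vowels: 2

2


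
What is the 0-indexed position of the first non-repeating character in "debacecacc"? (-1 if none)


Input: debacecacc
Character frequencies:
  'a': 2
  'b': 1
  'c': 4
  'd': 1
  'e': 2
Scanning left to right for freq == 1:
  Position 0 ('d'): unique! => answer = 0

0


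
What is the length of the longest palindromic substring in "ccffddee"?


Input: "ccffddee"
Checking substrings for palindromes:
  [0:2] "cc" (len 2) => palindrome
  [2:4] "ff" (len 2) => palindrome
  [4:6] "dd" (len 2) => palindrome
  [6:8] "ee" (len 2) => palindrome
Longest palindromic substring: "cc" with length 2

2


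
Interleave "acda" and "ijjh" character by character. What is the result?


Interleaving "acda" and "ijjh":
  Position 0: 'a' from first, 'i' from second => "ai"
  Position 1: 'c' from first, 'j' from second => "cj"
  Position 2: 'd' from first, 'j' from second => "dj"
  Position 3: 'a' from first, 'h' from second => "ah"
Result: aicjdjah

aicjdjah


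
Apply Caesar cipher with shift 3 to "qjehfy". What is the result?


Caesar cipher: shift "qjehfy" by 3
  'q' (pos 16) + 3 = pos 19 = 't'
  'j' (pos 9) + 3 = pos 12 = 'm'
  'e' (pos 4) + 3 = pos 7 = 'h'
  'h' (pos 7) + 3 = pos 10 = 'k'
  'f' (pos 5) + 3 = pos 8 = 'i'
  'y' (pos 24) + 3 = pos 1 = 'b'
Result: tmhkib

tmhkib


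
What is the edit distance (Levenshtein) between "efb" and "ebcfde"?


Computing edit distance: "efb" -> "ebcfde"
DP table:
           e    b    c    f    d    e
      0    1    2    3    4    5    6
  e   1    0    1    2    3    4    5
  f   2    1    1    2    2    3    4
  b   3    2    1    2    3    3    4
Edit distance = dp[3][6] = 4

4


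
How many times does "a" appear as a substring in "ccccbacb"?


Searching for "a" in "ccccbacb"
Scanning each position:
  Position 0: "c" => no
  Position 1: "c" => no
  Position 2: "c" => no
  Position 3: "c" => no
  Position 4: "b" => no
  Position 5: "a" => MATCH
  Position 6: "c" => no
  Position 7: "b" => no
Total occurrences: 1

1


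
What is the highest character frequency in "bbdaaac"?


Input: bbdaaac
Character counts:
  'a': 3
  'b': 2
  'c': 1
  'd': 1
Maximum frequency: 3

3


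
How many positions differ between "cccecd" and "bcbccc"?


Comparing "cccecd" and "bcbccc" position by position:
  Position 0: 'c' vs 'b' => DIFFER
  Position 1: 'c' vs 'c' => same
  Position 2: 'c' vs 'b' => DIFFER
  Position 3: 'e' vs 'c' => DIFFER
  Position 4: 'c' vs 'c' => same
  Position 5: 'd' vs 'c' => DIFFER
Positions that differ: 4

4


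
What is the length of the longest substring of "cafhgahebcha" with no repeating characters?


Input: "cafhgahebcha"
Sliding window (track last position of each char):
  Position 0 ('c'): window [0,0] length 1 -- new best
  Position 1 ('a'): window [0,1] length 2 -- new best
  Position 2 ('f'): window [0,2] length 3 -- new best
  Position 3 ('h'): window [0,3] length 4 -- new best
  Position 4 ('g'): window [0,4] length 5 -- new best
  Position 5 ('a'): repeat (last at 1), move window start to 2
  Position 5 ('a'): window [2,5] length 4
  Position 6 ('h'): repeat (last at 3), move window start to 4
  Position 6 ('h'): window [4,6] length 3
  Position 7 ('e'): window [4,7] length 4
  Position 8 ('b'): window [4,8] length 5
  Position 9 ('c'): window [4,9] length 6 -- new best
  Position 10 ('h'): repeat (last at 6), move window start to 7
  Position 10 ('h'): window [7,10] length 4
  Position 11 ('a'): window [7,11] length 5
Longest substring with no repeats: "gahebc" with length 6

6


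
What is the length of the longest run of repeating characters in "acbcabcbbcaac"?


Input: "acbcabcbbcaac"
Scanning for longest run:
  Position 1 ('c'): new char, reset run to 1
  Position 2 ('b'): new char, reset run to 1
  Position 3 ('c'): new char, reset run to 1
  Position 4 ('a'): new char, reset run to 1
  Position 5 ('b'): new char, reset run to 1
  Position 6 ('c'): new char, reset run to 1
  Position 7 ('b'): new char, reset run to 1
  Position 8 ('b'): continues run of 'b', length=2
  Position 9 ('c'): new char, reset run to 1
  Position 10 ('a'): new char, reset run to 1
  Position 11 ('a'): continues run of 'a', length=2
  Position 12 ('c'): new char, reset run to 1
Longest run: 'b' with length 2

2


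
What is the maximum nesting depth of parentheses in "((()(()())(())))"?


Input: "((()(()())(())))"
Tracking depth:
  Position 0 '(': depth becomes 1
  Position 1 '(': depth becomes 2
  Position 2 '(': depth becomes 3
  Position 3 ')': depth becomes 2
  Position 4 '(': depth becomes 3
  Position 5 '(': depth becomes 4
  Position 6 ')': depth becomes 3
  Position 7 '(': depth becomes 4
  Position 8 ')': depth becomes 3
  Position 9 ')': depth becomes 2
  Position 10 '(': depth becomes 3
  Position 11 '(': depth becomes 4
  Position 12 ')': depth becomes 3
  Position 13 ')': depth becomes 2
  Position 14 ')': depth becomes 1
  Position 15 ')': depth becomes 0
Maximum depth reached: 4

4


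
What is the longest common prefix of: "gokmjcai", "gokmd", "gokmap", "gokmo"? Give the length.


Words: gokmjcai, gokmd, gokmap, gokmo
  Position 0: all 'g' => match
  Position 1: all 'o' => match
  Position 2: all 'k' => match
  Position 3: all 'm' => match
  Position 4: ('j', 'd', 'a', 'o') => mismatch, stop
LCP = "gokm" (length 4)

4


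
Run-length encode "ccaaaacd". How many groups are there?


Input: ccaaaacd
Scanning for consecutive runs:
  Group 1: 'c' x 2 (positions 0-1)
  Group 2: 'a' x 4 (positions 2-5)
  Group 3: 'c' x 1 (positions 6-6)
  Group 4: 'd' x 1 (positions 7-7)
Total groups: 4

4


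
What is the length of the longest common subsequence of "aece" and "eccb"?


LCS of "aece" and "eccb"
DP table:
           e    c    c    b
      0    0    0    0    0
  a   0    0    0    0    0
  e   0    1    1    1    1
  c   0    1    2    2    2
  e   0    1    2    2    2
LCS length = dp[4][4] = 2

2


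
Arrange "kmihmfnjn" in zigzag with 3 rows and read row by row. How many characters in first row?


Zigzag "kmihmfnjn" into 3 rows:
Placing characters:
  'k' => row 0
  'm' => row 1
  'i' => row 2
  'h' => row 1
  'm' => row 0
  'f' => row 1
  'n' => row 2
  'j' => row 1
  'n' => row 0
Rows:
  Row 0: "kmn"
  Row 1: "mhfj"
  Row 2: "in"
First row length: 3

3


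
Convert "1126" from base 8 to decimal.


Input: "1126" in base 8
Positional expansion:
  Digit '1' (value 1) x 8^3 = 512
  Digit '1' (value 1) x 8^2 = 64
  Digit '2' (value 2) x 8^1 = 16
  Digit '6' (value 6) x 8^0 = 6
Sum = 598

598


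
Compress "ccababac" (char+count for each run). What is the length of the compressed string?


Input: ccababac
Runs:
  'c' x 2 => "c2"
  'a' x 1 => "a1"
  'b' x 1 => "b1"
  'a' x 1 => "a1"
  'b' x 1 => "b1"
  'a' x 1 => "a1"
  'c' x 1 => "c1"
Compressed: "c2a1b1a1b1a1c1"
Compressed length: 14

14


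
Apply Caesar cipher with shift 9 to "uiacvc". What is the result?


Caesar cipher: shift "uiacvc" by 9
  'u' (pos 20) + 9 = pos 3 = 'd'
  'i' (pos 8) + 9 = pos 17 = 'r'
  'a' (pos 0) + 9 = pos 9 = 'j'
  'c' (pos 2) + 9 = pos 11 = 'l'
  'v' (pos 21) + 9 = pos 4 = 'e'
  'c' (pos 2) + 9 = pos 11 = 'l'
Result: drjlel

drjlel


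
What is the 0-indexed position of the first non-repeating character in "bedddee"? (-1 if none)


Input: bedddee
Character frequencies:
  'b': 1
  'd': 3
  'e': 3
Scanning left to right for freq == 1:
  Position 0 ('b'): unique! => answer = 0

0


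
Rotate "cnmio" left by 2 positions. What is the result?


Input: "cnmio", rotate left by 2
First 2 characters: "cn"
Remaining characters: "mio"
Concatenate remaining + first: "mio" + "cn" = "miocn"

miocn


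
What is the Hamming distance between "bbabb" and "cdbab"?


Comparing "bbabb" and "cdbab" position by position:
  Position 0: 'b' vs 'c' => differ
  Position 1: 'b' vs 'd' => differ
  Position 2: 'a' vs 'b' => differ
  Position 3: 'b' vs 'a' => differ
  Position 4: 'b' vs 'b' => same
Total differences (Hamming distance): 4

4


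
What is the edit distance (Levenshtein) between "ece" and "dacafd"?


Computing edit distance: "ece" -> "dacafd"
DP table:
           d    a    c    a    f    d
      0    1    2    3    4    5    6
  e   1    1    2    3    4    5    6
  c   2    2    2    2    3    4    5
  e   3    3    3    3    3    4    5
Edit distance = dp[3][6] = 5

5


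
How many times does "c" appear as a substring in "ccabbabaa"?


Searching for "c" in "ccabbabaa"
Scanning each position:
  Position 0: "c" => MATCH
  Position 1: "c" => MATCH
  Position 2: "a" => no
  Position 3: "b" => no
  Position 4: "b" => no
  Position 5: "a" => no
  Position 6: "b" => no
  Position 7: "a" => no
  Position 8: "a" => no
Total occurrences: 2

2


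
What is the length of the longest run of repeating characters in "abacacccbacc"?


Input: "abacacccbacc"
Scanning for longest run:
  Position 1 ('b'): new char, reset run to 1
  Position 2 ('a'): new char, reset run to 1
  Position 3 ('c'): new char, reset run to 1
  Position 4 ('a'): new char, reset run to 1
  Position 5 ('c'): new char, reset run to 1
  Position 6 ('c'): continues run of 'c', length=2
  Position 7 ('c'): continues run of 'c', length=3
  Position 8 ('b'): new char, reset run to 1
  Position 9 ('a'): new char, reset run to 1
  Position 10 ('c'): new char, reset run to 1
  Position 11 ('c'): continues run of 'c', length=2
Longest run: 'c' with length 3

3


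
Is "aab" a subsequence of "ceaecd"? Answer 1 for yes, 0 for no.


Check if "aab" is a subsequence of "ceaecd"
Greedy scan:
  Position 0 ('c'): no match needed
  Position 1 ('e'): no match needed
  Position 2 ('a'): matches sub[0] = 'a'
  Position 3 ('e'): no match needed
  Position 4 ('c'): no match needed
  Position 5 ('d'): no match needed
Only matched 1/3 characters => not a subsequence

0


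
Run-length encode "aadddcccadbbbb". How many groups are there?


Input: aadddcccadbbbb
Scanning for consecutive runs:
  Group 1: 'a' x 2 (positions 0-1)
  Group 2: 'd' x 3 (positions 2-4)
  Group 3: 'c' x 3 (positions 5-7)
  Group 4: 'a' x 1 (positions 8-8)
  Group 5: 'd' x 1 (positions 9-9)
  Group 6: 'b' x 4 (positions 10-13)
Total groups: 6

6


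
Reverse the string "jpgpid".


Input: jpgpid
Reading characters right to left:
  Position 5: 'd'
  Position 4: 'i'
  Position 3: 'p'
  Position 2: 'g'
  Position 1: 'p'
  Position 0: 'j'
Reversed: dipgpj

dipgpj


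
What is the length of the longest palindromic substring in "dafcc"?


Input: "dafcc"
Checking substrings for palindromes:
  [3:5] "cc" (len 2) => palindrome
Longest palindromic substring: "cc" with length 2

2


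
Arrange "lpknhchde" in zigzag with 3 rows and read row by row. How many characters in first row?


Zigzag "lpknhchde" into 3 rows:
Placing characters:
  'l' => row 0
  'p' => row 1
  'k' => row 2
  'n' => row 1
  'h' => row 0
  'c' => row 1
  'h' => row 2
  'd' => row 1
  'e' => row 0
Rows:
  Row 0: "lhe"
  Row 1: "pncd"
  Row 2: "kh"
First row length: 3

3


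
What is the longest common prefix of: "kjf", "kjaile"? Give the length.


Words: kjf, kjaile
  Position 0: all 'k' => match
  Position 1: all 'j' => match
  Position 2: ('f', 'a') => mismatch, stop
LCP = "kj" (length 2)

2


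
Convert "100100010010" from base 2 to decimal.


Input: "100100010010" in base 2
Positional expansion:
  Digit '1' (value 1) x 2^11 = 2048
  Digit '0' (value 0) x 2^10 = 0
  Digit '0' (value 0) x 2^9 = 0
  Digit '1' (value 1) x 2^8 = 256
  Digit '0' (value 0) x 2^7 = 0
  Digit '0' (value 0) x 2^6 = 0
  Digit '0' (value 0) x 2^5 = 0
  Digit '1' (value 1) x 2^4 = 16
  Digit '0' (value 0) x 2^3 = 0
  Digit '0' (value 0) x 2^2 = 0
  Digit '1' (value 1) x 2^1 = 2
  Digit '0' (value 0) x 2^0 = 0
Sum = 2322

2322


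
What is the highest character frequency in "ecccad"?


Input: ecccad
Character counts:
  'a': 1
  'c': 3
  'd': 1
  'e': 1
Maximum frequency: 3

3


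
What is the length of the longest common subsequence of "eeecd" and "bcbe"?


LCS of "eeecd" and "bcbe"
DP table:
           b    c    b    e
      0    0    0    0    0
  e   0    0    0    0    1
  e   0    0    0    0    1
  e   0    0    0    0    1
  c   0    0    1    1    1
  d   0    0    1    1    1
LCS length = dp[5][4] = 1

1


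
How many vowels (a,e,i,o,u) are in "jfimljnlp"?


Input: jfimljnlp
Checking each character:
  'j' at position 0: consonant
  'f' at position 1: consonant
  'i' at position 2: vowel (running total: 1)
  'm' at position 3: consonant
  'l' at position 4: consonant
  'j' at position 5: consonant
  'n' at position 6: consonant
  'l' at position 7: consonant
  'p' at position 8: consonant
Total vowels: 1

1


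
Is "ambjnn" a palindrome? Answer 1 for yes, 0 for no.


Input: ambjnn
Reversed: nnjbma
  Compare pos 0 ('a') with pos 5 ('n'): MISMATCH
  Compare pos 1 ('m') with pos 4 ('n'): MISMATCH
  Compare pos 2 ('b') with pos 3 ('j'): MISMATCH
Result: not a palindrome

0


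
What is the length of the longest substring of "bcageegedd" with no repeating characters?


Input: "bcageegedd"
Sliding window (track last position of each char):
  Position 0 ('b'): window [0,0] length 1 -- new best
  Position 1 ('c'): window [0,1] length 2 -- new best
  Position 2 ('a'): window [0,2] length 3 -- new best
  Position 3 ('g'): window [0,3] length 4 -- new best
  Position 4 ('e'): window [0,4] length 5 -- new best
  Position 5 ('e'): repeat (last at 4), move window start to 5
  Position 5 ('e'): window [5,5] length 1
  Position 6 ('g'): window [5,6] length 2
  Position 7 ('e'): repeat (last at 5), move window start to 6
  Position 7 ('e'): window [6,7] length 2
  Position 8 ('d'): window [6,8] length 3
  Position 9 ('d'): repeat (last at 8), move window start to 9
  Position 9 ('d'): window [9,9] length 1
Longest substring with no repeats: "bcage" with length 5

5


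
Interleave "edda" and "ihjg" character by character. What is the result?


Interleaving "edda" and "ihjg":
  Position 0: 'e' from first, 'i' from second => "ei"
  Position 1: 'd' from first, 'h' from second => "dh"
  Position 2: 'd' from first, 'j' from second => "dj"
  Position 3: 'a' from first, 'g' from second => "ag"
Result: eidhdjag

eidhdjag


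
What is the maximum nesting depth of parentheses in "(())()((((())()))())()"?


Input: "(())()((((())()))())()"
Tracking depth:
  Position 0 '(': depth becomes 1
  Position 1 '(': depth becomes 2
  Position 2 ')': depth becomes 1
  Position 3 ')': depth becomes 0
  Position 4 '(': depth becomes 1
  Position 5 ')': depth becomes 0
  Position 6 '(': depth becomes 1
  Position 7 '(': depth becomes 2
  Position 8 '(': depth becomes 3
  Position 9 '(': depth becomes 4
  Position 10 '(': depth becomes 5
  Position 11 ')': depth becomes 4
  Position 12 ')': depth becomes 3
  Position 13 '(': depth becomes 4
  Position 14 ')': depth becomes 3
  Position 15 ')': depth becomes 2
  Position 16 ')': depth becomes 1
  Position 17 '(': depth becomes 2
  Position 18 ')': depth becomes 1
  Position 19 ')': depth becomes 0
  Position 20 '(': depth becomes 1
  Position 21 ')': depth becomes 0
Maximum depth reached: 5

5
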